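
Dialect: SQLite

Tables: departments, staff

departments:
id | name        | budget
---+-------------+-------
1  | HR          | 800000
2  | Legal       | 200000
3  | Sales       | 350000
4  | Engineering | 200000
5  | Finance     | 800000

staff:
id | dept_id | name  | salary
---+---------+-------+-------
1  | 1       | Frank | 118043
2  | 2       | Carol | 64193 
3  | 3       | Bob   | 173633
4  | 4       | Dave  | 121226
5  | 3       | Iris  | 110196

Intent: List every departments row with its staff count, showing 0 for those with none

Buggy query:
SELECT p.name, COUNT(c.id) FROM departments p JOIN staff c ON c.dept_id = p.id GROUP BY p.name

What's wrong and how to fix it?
Bug: An inner join excludes parents with zero children

Fix: Use LEFT JOIN so parents without children still appear (COUNT(c.id) gives 0)

Corrected query:
SELECT p.name, COUNT(c.id) FROM departments p LEFT JOIN staff c ON c.dept_id = p.id GROUP BY p.name

Result:
name        | COUNT(c.id)
------------+------------
Engineering | 1          
Finance     | 0          
HR          | 1          
Legal       | 1          
Sales       | 2          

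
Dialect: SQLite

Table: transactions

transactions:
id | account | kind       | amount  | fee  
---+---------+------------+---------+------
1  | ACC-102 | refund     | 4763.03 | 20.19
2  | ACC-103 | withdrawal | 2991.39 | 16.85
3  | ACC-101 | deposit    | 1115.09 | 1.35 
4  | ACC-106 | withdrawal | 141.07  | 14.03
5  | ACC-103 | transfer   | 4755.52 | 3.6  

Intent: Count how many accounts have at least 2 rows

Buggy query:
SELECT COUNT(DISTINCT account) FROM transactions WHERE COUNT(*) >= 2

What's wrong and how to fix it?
Bug: WHERE filters individual rows, not groups, so a group-level COUNT is invalid there

Fix: Use a subquery that GROUPs and filters with HAVING, then count its rows

Corrected query:
SELECT COUNT(*) FROM (SELECT account FROM transactions GROUP BY account HAVING COUNT(*) >= 2)

Result:
COUNT(*)
--------
1       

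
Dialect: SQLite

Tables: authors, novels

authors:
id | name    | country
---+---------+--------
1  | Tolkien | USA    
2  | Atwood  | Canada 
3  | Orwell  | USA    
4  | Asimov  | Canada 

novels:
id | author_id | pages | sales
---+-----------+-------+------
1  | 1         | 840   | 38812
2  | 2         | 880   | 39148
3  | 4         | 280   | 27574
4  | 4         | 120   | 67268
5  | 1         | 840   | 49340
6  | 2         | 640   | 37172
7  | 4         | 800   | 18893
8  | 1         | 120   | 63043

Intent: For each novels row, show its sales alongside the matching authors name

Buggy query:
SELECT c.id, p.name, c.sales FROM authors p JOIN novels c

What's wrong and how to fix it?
Bug: JOIN with no ON clause produces a cartesian product; every novels row pairs with every authors row

Fix: Specify the join condition linking the foreign key to the parent id

Corrected query:
SELECT c.id, p.name, c.sales FROM authors p JOIN novels c ON c.author_id = p.id

Result:
id | name    | sales
---+---------+------
1  | Tolkien | 38812
2  | Atwood  | 39148
3  | Asimov  | 27574
4  | Asimov  | 67268
5  | Tolkien | 49340
6  | Atwood  | 37172
7  | Asimov  | 18893
8  | Tolkien | 63043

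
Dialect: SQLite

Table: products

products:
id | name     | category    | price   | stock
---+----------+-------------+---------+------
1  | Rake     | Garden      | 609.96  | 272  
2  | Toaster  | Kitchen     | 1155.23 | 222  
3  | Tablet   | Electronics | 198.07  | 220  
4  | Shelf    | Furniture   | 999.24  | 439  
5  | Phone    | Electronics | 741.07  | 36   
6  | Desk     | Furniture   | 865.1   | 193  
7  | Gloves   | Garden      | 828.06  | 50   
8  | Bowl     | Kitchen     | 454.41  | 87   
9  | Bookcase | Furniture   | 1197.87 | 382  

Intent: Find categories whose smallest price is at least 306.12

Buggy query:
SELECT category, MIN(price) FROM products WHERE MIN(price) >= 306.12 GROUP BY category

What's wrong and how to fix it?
Bug: Aggregates like MIN are computed per group after WHERE runs

Fix: Use HAVING for the per-group MIN condition

Corrected query:
SELECT category, MIN(price) FROM products GROUP BY category HAVING MIN(price) >= 306.12

Result:
category  | MIN(price)
----------+-----------
Furniture | 865.1     
Garden    | 609.96    
Kitchen   | 454.41    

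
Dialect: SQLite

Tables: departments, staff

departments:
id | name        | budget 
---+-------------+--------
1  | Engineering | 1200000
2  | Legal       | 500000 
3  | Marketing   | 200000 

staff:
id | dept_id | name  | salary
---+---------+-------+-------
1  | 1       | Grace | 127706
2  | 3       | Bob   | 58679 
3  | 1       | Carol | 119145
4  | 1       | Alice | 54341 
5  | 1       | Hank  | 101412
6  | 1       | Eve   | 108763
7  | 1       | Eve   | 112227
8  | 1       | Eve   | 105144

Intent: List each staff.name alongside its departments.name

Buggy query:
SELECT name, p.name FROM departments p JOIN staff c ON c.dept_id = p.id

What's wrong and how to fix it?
Bug: Both tables have a 'name' column; the unqualified reference is ambiguous

Fix: Prefix ambiguous columns with the table alias

Corrected query:
SELECT c.name, p.name FROM departments p JOIN staff c ON c.dept_id = p.id

Result:
name  | name       
------+------------
Grace | Engineering
Bob   | Marketing  
Carol | Engineering
Alice | Engineering
Hank  | Engineering
Eve   | Engineering
Eve   | Engineering
Eve   | Engineering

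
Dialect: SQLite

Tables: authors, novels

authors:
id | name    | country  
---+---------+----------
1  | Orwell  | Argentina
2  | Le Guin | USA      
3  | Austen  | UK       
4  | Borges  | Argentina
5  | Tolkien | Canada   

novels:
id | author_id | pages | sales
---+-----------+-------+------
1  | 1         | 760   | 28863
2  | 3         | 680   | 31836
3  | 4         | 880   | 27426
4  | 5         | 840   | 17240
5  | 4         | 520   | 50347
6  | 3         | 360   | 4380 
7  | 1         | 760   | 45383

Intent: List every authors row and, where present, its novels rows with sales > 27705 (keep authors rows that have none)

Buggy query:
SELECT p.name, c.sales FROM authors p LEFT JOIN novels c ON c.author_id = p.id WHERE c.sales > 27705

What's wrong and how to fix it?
Bug: Filtering c.sales in WHERE discards the NULL rows produced by LEFT JOIN, turning it into an inner join

Fix: Move the right-table condition into the ON clause so unmatched parents are kept

Corrected query:
SELECT p.name, c.sales FROM authors p LEFT JOIN novels c ON c.author_id = p.id AND c.sales > 27705

Result:
name    | sales
--------+------
Orwell  | 28863
Orwell  | 45383
Le Guin | NULL 
Austen  | 31836
Borges  | 50347
Tolkien | NULL 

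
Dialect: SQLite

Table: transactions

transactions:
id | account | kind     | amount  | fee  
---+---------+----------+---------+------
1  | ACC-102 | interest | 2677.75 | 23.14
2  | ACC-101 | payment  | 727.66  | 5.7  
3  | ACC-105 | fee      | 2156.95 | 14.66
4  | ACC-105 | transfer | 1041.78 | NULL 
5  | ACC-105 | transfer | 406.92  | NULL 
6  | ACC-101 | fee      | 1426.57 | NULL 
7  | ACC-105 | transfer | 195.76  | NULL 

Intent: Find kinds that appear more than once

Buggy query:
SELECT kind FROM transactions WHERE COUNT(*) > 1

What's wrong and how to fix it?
Bug: WHERE can't reference COUNT(*); aggregates are computed after WHERE

Fix: Group first, then use HAVING for the count condition

Corrected query:
SELECT kind FROM transactions GROUP BY kind HAVING COUNT(*) > 1

Result:
kind    
--------
fee     
transfer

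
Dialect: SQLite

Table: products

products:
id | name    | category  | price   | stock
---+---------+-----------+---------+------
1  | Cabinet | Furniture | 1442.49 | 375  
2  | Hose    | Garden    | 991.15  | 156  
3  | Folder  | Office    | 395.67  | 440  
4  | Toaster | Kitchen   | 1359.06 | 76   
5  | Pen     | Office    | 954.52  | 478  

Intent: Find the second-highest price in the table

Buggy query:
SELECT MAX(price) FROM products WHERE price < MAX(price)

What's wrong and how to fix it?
Bug: MAX(price) on the right of the comparison is an aggregate-in-WHERE error

Fix: Put the inner MAX in a scalar subquery

Corrected query:
SELECT MAX(price) FROM products WHERE price < (SELECT MAX(price) FROM products)

Result:
MAX(price)
----------
1359.06   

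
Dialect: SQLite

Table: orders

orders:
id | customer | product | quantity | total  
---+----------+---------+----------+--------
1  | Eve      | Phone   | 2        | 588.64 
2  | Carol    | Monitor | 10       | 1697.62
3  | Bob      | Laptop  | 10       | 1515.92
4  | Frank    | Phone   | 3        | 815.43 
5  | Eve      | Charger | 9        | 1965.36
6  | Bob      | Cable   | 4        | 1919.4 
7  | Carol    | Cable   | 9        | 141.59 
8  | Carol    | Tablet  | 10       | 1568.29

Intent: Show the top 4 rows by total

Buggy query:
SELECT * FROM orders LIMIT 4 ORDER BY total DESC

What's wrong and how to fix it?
Bug: LIMIT must come after ORDER BY

Fix: Swap the clauses: ORDER BY first, then LIMIT

Corrected query:
SELECT * FROM orders ORDER BY total DESC LIMIT 4

Result:
id | customer | product | quantity | total  
---+----------+---------+----------+--------
5  | Eve      | Charger | 9        | 1965.36
6  | Bob      | Cable   | 4        | 1919.4 
2  | Carol    | Monitor | 10       | 1697.62
8  | Carol    | Tablet  | 10       | 1568.29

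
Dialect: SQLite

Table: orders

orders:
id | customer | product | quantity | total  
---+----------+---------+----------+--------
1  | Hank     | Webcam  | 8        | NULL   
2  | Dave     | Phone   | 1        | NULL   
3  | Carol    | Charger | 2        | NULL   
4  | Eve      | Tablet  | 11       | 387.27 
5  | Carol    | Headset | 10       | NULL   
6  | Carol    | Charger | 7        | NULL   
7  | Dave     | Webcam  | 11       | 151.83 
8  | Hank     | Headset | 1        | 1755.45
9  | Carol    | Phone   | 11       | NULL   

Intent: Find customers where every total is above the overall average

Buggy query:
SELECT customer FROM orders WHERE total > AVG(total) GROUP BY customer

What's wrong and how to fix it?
Bug: AVG() is an aggregate; it can't sit directly in WHERE

Fix: Use a subquery for AVG and a HAVING MIN(...) filter so the condition holds for every row in the group

Corrected query:
SELECT customer FROM orders GROUP BY customer HAVING MIN(total) > (SELECT AVG(total) FROM orders)

Result:
customer
--------
Hank    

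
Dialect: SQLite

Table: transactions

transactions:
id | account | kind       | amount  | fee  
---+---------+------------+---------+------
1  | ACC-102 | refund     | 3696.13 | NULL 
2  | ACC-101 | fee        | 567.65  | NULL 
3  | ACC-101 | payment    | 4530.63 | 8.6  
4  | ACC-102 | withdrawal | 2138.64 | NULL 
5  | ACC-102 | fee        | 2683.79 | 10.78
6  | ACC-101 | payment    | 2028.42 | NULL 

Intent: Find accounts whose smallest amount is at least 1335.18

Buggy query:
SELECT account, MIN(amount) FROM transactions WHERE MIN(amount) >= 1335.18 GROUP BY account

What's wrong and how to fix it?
Bug: MIN() in WHERE is a misuse of aggregate

Fix: Use HAVING for the per-group MIN condition

Corrected query:
SELECT account, MIN(amount) FROM transactions GROUP BY account HAVING MIN(amount) >= 1335.18

Result:
account | MIN(amount)
--------+------------
ACC-102 | 2138.64    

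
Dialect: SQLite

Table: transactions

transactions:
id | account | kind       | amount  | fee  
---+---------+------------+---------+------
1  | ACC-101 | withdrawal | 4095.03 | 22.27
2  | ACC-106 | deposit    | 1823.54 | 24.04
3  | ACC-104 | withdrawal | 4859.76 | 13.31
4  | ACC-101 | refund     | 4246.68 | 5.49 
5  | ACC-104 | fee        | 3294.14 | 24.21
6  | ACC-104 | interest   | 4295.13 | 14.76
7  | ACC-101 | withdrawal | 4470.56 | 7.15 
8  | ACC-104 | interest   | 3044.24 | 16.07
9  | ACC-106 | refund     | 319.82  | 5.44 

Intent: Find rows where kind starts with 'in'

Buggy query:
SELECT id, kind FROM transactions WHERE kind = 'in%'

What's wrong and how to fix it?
Bug: Wildcards only work with LIKE; '=' treats '%' as a literal character

Fix: Replace '=' with LIKE so 'in%' is treated as a pattern

Corrected query:
SELECT id, kind FROM transactions WHERE kind LIKE 'in%'

Result:
id | kind    
---+---------
6  | interest
8  | interest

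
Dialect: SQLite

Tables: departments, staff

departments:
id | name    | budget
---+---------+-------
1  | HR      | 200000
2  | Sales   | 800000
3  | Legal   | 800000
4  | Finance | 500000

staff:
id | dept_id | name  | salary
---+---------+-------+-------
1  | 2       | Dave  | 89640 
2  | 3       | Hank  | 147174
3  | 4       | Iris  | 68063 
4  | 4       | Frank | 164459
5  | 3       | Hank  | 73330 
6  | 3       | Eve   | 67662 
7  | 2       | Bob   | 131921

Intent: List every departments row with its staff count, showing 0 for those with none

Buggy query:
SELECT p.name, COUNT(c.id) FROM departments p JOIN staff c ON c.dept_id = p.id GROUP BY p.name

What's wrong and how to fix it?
Bug: An inner join excludes parents with zero children

Fix: Use LEFT JOIN so parents without children still appear (COUNT(c.id) gives 0)

Corrected query:
SELECT p.name, COUNT(c.id) FROM departments p LEFT JOIN staff c ON c.dept_id = p.id GROUP BY p.name

Result:
name    | COUNT(c.id)
--------+------------
Finance | 2          
HR      | 0          
Legal   | 3          
Sales   | 2          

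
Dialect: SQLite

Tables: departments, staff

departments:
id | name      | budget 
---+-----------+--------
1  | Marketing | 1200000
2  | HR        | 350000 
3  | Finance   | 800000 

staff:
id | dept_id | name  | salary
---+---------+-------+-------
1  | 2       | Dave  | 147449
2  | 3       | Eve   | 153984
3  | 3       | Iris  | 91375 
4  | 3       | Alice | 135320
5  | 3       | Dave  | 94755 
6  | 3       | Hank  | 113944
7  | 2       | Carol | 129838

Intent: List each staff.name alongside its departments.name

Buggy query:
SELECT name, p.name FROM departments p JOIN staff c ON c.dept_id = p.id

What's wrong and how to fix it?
Bug: 'name' exists in both joined tables, so the database can't tell which one is meant

Fix: Prefix ambiguous columns with the table alias

Corrected query:
SELECT c.name, p.name FROM departments p JOIN staff c ON c.dept_id = p.id

Result:
name  | name   
------+--------
Dave  | HR     
Eve   | Finance
Iris  | Finance
Alice | Finance
Dave  | Finance
Hank  | Finance
Carol | HR     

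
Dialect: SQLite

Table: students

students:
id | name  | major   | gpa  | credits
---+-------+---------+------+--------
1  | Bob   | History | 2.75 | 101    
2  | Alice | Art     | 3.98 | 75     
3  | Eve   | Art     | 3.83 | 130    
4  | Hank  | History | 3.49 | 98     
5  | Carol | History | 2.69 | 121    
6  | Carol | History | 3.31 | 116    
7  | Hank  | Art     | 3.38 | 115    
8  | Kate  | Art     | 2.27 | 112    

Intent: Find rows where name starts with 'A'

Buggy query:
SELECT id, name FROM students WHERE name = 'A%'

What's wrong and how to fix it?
Bug: '=' compares the literal string including the % character; pattern matching needs LIKE

Fix: Use LIKE for wildcard pattern matching

Corrected query:
SELECT id, name FROM students WHERE name LIKE 'A%'

Result:
id | name 
---+------
2  | Alice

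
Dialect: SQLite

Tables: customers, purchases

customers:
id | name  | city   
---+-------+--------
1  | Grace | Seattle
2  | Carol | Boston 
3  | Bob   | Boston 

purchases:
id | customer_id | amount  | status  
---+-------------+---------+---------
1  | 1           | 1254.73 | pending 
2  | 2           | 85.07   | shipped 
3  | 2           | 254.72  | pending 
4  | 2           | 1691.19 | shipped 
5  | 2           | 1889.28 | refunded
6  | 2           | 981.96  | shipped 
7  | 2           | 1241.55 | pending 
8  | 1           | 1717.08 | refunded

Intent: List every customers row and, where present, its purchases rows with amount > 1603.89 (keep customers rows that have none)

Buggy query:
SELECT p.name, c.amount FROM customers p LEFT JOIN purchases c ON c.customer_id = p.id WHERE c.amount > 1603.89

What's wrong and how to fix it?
Bug: Filtering c.amount in WHERE discards the NULL rows produced by LEFT JOIN, turning it into an inner join

Fix: Put 'c.amount > 1603.89' in the JOIN's ON clause instead of WHERE

Corrected query:
SELECT p.name, c.amount FROM customers p LEFT JOIN purchases c ON c.customer_id = p.id AND c.amount > 1603.89

Result:
name  | amount 
------+--------
Grace | 1717.08
Carol | 1691.19
Carol | 1889.28
Bob   | NULL   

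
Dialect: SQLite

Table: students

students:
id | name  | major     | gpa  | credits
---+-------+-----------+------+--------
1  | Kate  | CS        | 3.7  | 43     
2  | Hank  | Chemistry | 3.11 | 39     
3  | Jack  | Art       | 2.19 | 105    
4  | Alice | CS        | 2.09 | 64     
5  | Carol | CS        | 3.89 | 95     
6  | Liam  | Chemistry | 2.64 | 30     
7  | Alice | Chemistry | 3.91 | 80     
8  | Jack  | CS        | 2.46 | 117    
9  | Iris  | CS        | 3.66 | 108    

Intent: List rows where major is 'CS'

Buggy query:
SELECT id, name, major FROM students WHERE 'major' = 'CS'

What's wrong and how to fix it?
Bug: 'major' in single quotes is a string literal, not the column; the comparison is literal-vs-literal and never true

Fix: Remove the quotes around the column name (or use double quotes for an identifier)

Corrected query:
SELECT id, name, major FROM students WHERE major = 'CS'

Result:
id | name  | major
---+-------+------
1  | Kate  | CS   
4  | Alice | CS   
5  | Carol | CS   
8  | Jack  | CS   
9  | Iris  | CS   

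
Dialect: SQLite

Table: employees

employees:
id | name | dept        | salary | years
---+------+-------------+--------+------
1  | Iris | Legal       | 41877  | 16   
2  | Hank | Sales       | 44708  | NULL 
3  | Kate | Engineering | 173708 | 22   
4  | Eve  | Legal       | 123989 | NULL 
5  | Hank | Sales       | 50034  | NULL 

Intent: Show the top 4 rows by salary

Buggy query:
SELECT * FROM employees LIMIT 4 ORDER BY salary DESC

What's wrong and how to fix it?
Bug: ORDER BY cannot follow LIMIT; LIMIT is the final clause

Fix: Sort with ORDER BY, then apply LIMIT

Corrected query:
SELECT * FROM employees ORDER BY salary DESC LIMIT 4

Result:
id | name | dept        | salary | years
---+------+-------------+--------+------
3  | Kate | Engineering | 173708 | 22   
4  | Eve  | Legal       | 123989 | NULL 
5  | Hank | Sales       | 50034  | NULL 
2  | Hank | Sales       | 44708  | NULL 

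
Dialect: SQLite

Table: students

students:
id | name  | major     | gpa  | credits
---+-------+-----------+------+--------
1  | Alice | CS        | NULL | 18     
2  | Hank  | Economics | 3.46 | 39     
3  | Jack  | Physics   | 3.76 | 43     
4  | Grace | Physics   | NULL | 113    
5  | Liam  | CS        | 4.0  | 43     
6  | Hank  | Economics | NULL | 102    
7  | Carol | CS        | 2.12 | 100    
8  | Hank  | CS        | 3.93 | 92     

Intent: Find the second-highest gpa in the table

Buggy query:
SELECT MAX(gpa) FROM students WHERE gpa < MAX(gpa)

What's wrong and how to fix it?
Bug: The inner MAX is an aggregate inside WHERE, which is not allowed

Fix: Compute the overall MAX in a subquery, then take MAX of rows below it

Corrected query:
SELECT MAX(gpa) FROM students WHERE gpa < (SELECT MAX(gpa) FROM students)

Result:
MAX(gpa)
--------
3.93    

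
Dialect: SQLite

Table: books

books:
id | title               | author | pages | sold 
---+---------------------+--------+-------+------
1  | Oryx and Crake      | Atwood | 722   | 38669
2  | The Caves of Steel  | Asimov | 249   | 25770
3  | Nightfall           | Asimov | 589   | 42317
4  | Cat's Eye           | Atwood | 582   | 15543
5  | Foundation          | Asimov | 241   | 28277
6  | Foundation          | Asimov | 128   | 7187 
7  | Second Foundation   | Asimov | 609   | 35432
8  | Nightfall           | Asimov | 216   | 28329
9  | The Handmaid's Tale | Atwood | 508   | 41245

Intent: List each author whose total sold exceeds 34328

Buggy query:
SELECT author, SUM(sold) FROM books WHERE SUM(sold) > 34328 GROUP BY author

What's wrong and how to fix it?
Bug: WHERE runs before GROUP BY, so aggregates aren't available there

Fix: Use HAVING (which filters groups after aggregation) instead of WHERE

Corrected query:
SELECT author, SUM(sold) FROM books GROUP BY author HAVING SUM(sold) > 34328

Result:
author | SUM(sold)
-------+----------
Asimov | 167312   
Atwood | 95457    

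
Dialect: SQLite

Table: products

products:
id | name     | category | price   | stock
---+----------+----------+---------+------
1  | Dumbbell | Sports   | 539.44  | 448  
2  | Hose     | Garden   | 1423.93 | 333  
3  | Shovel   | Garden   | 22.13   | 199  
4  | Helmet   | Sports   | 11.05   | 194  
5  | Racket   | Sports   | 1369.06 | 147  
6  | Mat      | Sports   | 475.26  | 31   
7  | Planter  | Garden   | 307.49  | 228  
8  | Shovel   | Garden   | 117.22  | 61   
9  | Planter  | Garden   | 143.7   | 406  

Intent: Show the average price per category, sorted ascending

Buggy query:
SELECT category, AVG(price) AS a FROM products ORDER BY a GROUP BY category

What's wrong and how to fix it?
Bug: GROUP BY must precede ORDER BY

Fix: Reorder: SELECT … FROM … GROUP BY … ORDER BY …

Corrected query:
SELECT category, AVG(price) AS a FROM products GROUP BY category ORDER BY a

Result:
category | a       
---------+---------
Garden   | 402.894 
Sports   | 598.7025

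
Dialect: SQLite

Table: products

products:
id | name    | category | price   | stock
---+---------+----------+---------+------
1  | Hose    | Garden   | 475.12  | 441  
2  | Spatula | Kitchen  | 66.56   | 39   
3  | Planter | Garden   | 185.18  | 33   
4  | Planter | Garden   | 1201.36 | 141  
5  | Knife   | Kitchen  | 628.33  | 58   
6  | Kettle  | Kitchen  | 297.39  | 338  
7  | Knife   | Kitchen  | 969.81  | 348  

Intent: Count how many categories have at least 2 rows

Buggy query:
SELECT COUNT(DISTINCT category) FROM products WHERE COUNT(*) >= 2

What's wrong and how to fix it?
Bug: WHERE filters individual rows, not groups, so a group-level COUNT is invalid there

Fix: Group first with HAVING COUNT(*) >= 2, then COUNT the resulting groups

Corrected query:
SELECT COUNT(*) FROM (SELECT category FROM products GROUP BY category HAVING COUNT(*) >= 2)

Result:
COUNT(*)
--------
2       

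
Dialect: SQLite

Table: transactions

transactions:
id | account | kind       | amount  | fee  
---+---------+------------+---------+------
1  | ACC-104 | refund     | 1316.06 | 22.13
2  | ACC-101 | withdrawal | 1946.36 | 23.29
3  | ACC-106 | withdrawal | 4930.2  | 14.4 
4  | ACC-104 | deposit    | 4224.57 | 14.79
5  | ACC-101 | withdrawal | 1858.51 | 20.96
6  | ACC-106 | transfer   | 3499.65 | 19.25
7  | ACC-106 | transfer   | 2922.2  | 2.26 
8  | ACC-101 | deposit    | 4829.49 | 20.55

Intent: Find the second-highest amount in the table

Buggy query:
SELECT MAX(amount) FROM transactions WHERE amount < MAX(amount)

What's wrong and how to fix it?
Bug: MAX(amount) on the right of the comparison is an aggregate-in-WHERE error

Fix: Compute the overall MAX in a subquery, then take MAX of rows below it

Corrected query:
SELECT MAX(amount) FROM transactions WHERE amount < (SELECT MAX(amount) FROM transactions)

Result:
MAX(amount)
-----------
4829.49    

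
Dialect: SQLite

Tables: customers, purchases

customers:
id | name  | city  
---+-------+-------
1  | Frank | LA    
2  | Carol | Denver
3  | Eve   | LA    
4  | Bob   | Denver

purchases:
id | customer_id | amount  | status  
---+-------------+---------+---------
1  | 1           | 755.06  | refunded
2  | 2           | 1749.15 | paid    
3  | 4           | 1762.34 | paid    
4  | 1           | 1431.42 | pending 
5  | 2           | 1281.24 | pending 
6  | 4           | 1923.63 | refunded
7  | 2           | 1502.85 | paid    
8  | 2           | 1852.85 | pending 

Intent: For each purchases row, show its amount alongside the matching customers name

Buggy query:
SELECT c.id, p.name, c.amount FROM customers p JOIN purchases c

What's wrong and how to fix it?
Bug: Missing join condition: each purchases row is matched to all customers rows instead of just its own

Fix: Add ON c.customer_id = p.id to the JOIN

Corrected query:
SELECT c.id, p.name, c.amount FROM customers p JOIN purchases c ON c.customer_id = p.id

Result:
id | name  | amount 
---+-------+--------
1  | Frank | 755.06 
2  | Carol | 1749.15
3  | Bob   | 1762.34
4  | Frank | 1431.42
5  | Carol | 1281.24
6  | Bob   | 1923.63
7  | Carol | 1502.85
8  | Carol | 1852.85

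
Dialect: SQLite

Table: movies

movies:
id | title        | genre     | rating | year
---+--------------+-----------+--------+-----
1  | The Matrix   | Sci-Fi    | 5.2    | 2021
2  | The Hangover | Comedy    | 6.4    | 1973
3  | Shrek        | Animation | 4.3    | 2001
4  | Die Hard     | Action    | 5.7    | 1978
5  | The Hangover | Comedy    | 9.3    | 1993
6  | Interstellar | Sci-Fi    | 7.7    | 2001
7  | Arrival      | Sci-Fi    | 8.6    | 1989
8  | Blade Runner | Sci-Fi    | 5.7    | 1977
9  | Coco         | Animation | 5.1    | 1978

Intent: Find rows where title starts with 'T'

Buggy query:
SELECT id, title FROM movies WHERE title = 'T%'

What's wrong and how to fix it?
Bug: Wildcards only work with LIKE; '=' treats '%' as a literal character

Fix: Replace '=' with LIKE so 'T%' is treated as a pattern

Corrected query:
SELECT id, title FROM movies WHERE title LIKE 'T%'

Result:
id | title       
---+-------------
1  | The Matrix  
2  | The Hangover
5  | The Hangover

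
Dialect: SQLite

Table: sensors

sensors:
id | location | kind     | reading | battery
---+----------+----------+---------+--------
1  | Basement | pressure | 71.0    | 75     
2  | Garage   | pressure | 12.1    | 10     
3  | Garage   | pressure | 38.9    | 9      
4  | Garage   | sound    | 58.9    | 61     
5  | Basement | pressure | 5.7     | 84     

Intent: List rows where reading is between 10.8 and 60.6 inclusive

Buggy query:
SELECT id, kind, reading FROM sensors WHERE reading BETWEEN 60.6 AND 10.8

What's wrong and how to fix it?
Bug: BETWEEN expects the lower bound first; with 60.6 AND 10.8 the range is empty

Fix: Swap the bounds so the smaller value comes first

Corrected query:
SELECT id, kind, reading FROM sensors WHERE reading BETWEEN 10.8 AND 60.6

Result:
id | kind     | reading
---+----------+--------
2  | pressure | 12.1   
3  | pressure | 38.9   
4  | sound    | 58.9   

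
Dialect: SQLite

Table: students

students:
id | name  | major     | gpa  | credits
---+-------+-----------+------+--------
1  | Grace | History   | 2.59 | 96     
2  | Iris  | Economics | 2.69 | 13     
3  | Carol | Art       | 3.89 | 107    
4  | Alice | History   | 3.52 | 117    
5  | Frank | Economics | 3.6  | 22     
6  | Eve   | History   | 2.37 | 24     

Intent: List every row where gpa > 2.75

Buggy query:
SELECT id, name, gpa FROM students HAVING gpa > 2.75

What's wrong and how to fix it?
Bug: HAVING filters the output of aggregation, but this query has no GROUP BY and no aggregate functions, so SQLite rejects it (HAVING clause on a non-aggregate query); the condition here is per row

Fix: Use WHERE for row-level filtering

Corrected query:
SELECT id, name, gpa FROM students WHERE gpa > 2.75

Result:
id | name  | gpa 
---+-------+-----
3  | Carol | 3.89
4  | Alice | 3.52
5  | Frank | 3.6 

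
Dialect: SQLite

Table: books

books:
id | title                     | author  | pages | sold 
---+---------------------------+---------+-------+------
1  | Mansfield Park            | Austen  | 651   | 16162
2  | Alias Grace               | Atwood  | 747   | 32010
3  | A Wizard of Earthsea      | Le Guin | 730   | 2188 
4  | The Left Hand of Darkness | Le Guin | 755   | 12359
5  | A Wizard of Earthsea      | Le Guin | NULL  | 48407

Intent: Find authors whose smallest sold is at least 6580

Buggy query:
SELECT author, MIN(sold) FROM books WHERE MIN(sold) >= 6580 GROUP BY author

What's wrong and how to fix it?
Bug: MIN() in WHERE is a misuse of aggregate

Fix: Use HAVING for the per-group MIN condition

Corrected query:
SELECT author, MIN(sold) FROM books GROUP BY author HAVING MIN(sold) >= 6580

Result:
author | MIN(sold)
-------+----------
Atwood | 32010    
Austen | 16162    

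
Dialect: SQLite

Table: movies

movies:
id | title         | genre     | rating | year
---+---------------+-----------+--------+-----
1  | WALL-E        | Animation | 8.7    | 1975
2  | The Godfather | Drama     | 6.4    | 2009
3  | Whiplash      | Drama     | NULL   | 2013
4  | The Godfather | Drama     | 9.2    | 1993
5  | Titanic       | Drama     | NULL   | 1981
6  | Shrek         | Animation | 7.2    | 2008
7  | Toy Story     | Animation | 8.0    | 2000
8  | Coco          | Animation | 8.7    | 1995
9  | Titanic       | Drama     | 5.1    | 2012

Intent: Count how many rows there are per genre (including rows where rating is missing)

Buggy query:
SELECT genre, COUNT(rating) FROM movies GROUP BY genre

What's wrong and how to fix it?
Bug: COUNT(column) counts non-NULL values only; rows with NULL rating aren't counted

Fix: Replace COUNT(rating) with COUNT(*)

Corrected query:
SELECT genre, COUNT(*) FROM movies GROUP BY genre

Result:
genre     | COUNT(*)
----------+---------
Animation | 4       
Drama     | 5       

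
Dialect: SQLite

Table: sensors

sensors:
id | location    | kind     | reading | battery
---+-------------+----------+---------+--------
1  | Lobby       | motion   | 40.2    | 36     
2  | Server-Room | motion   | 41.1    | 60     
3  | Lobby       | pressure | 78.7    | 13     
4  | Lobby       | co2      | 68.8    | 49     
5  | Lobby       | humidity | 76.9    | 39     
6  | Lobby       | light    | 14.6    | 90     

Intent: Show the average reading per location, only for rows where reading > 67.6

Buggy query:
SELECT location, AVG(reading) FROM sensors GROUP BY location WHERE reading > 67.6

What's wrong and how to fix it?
Bug: WHERE cannot follow GROUP BY

Fix: Move the WHERE clause before GROUP BY

Corrected query:
SELECT location, AVG(reading) FROM sensors WHERE reading > 67.6 GROUP BY location

Result:
location | AVG(reading)
---------+-------------
Lobby    | 74.8        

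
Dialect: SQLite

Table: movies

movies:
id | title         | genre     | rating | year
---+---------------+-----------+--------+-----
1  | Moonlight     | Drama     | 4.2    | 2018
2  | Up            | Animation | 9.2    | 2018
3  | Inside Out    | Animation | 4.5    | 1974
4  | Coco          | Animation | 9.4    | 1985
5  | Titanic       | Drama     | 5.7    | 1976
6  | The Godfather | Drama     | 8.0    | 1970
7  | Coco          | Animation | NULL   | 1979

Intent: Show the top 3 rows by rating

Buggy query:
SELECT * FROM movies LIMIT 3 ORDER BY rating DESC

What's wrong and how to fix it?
Bug: ORDER BY cannot follow LIMIT; LIMIT is the final clause

Fix: Sort with ORDER BY, then apply LIMIT

Corrected query:
SELECT * FROM movies ORDER BY rating DESC LIMIT 3

Result:
id | title         | genre     | rating | year
---+---------------+-----------+--------+-----
4  | Coco          | Animation | 9.4    | 1985
2  | Up            | Animation | 9.2    | 2018
6  | The Godfather | Drama     | 8      | 1970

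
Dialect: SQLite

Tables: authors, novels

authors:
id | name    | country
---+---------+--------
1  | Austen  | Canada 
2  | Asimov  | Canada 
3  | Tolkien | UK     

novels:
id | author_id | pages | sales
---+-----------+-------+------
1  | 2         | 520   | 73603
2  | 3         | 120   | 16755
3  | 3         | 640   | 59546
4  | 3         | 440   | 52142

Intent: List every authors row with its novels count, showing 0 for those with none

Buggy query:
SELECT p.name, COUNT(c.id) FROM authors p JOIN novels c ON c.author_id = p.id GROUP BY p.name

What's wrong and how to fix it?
Bug: An inner join excludes parents with zero children

Fix: Switch to LEFT JOIN to retain unmatched parent rows

Corrected query:
SELECT p.name, COUNT(c.id) FROM authors p LEFT JOIN novels c ON c.author_id = p.id GROUP BY p.name

Result:
name    | COUNT(c.id)
--------+------------
Asimov  | 1          
Austen  | 0          
Tolkien | 3          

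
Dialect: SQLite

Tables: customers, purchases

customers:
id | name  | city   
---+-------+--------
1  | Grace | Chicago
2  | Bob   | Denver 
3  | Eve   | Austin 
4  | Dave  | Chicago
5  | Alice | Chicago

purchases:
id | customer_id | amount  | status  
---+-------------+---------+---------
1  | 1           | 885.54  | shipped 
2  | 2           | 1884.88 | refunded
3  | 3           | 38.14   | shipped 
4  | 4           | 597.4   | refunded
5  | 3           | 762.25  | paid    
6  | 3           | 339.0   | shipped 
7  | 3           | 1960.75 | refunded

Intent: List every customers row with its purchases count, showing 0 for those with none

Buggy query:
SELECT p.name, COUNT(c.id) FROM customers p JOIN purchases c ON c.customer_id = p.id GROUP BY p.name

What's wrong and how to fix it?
Bug: INNER JOIN drops customers rows that have no matching purchases rows

Fix: Use LEFT JOIN so parents without children still appear (COUNT(c.id) gives 0)

Corrected query:
SELECT p.name, COUNT(c.id) FROM customers p LEFT JOIN purchases c ON c.customer_id = p.id GROUP BY p.name

Result:
name  | COUNT(c.id)
------+------------
Alice | 0          
Bob   | 1          
Dave  | 1          
Eve   | 4          
Grace | 1          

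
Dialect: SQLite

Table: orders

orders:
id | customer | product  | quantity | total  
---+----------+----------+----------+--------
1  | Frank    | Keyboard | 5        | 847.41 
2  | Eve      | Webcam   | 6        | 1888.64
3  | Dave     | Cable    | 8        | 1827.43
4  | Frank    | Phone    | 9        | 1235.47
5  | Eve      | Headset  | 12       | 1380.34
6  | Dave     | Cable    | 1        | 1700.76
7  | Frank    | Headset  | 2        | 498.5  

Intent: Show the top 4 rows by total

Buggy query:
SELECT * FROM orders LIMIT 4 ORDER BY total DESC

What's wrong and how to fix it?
Bug: ORDER BY cannot follow LIMIT; LIMIT is the final clause

Fix: Swap the clauses: ORDER BY first, then LIMIT

Corrected query:
SELECT * FROM orders ORDER BY total DESC LIMIT 4

Result:
id | customer | product | quantity | total  
---+----------+---------+----------+--------
2  | Eve      | Webcam  | 6        | 1888.64
3  | Dave     | Cable   | 8        | 1827.43
6  | Dave     | Cable   | 1        | 1700.76
5  | Eve      | Headset | 12       | 1380.34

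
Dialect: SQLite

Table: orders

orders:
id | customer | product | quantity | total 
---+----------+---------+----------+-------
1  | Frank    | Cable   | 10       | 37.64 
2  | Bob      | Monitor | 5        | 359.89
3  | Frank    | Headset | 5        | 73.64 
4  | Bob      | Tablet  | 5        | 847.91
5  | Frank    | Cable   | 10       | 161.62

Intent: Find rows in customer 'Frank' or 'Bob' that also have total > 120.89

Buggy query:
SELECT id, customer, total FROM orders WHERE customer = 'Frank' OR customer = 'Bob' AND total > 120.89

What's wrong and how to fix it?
Bug: AND binds tighter than OR, so this parses as customer = 'Frank' OR (customer = 'Bob' AND total > 120.89)

Fix: Group the OR with parentheses (or use IN), then AND the threshold

Corrected query:
SELECT id, customer, total FROM orders WHERE (customer = 'Frank' OR customer = 'Bob') AND total > 120.89

Result:
id | customer | total 
---+----------+-------
2  | Bob      | 359.89
4  | Bob      | 847.91
5  | Frank    | 161.62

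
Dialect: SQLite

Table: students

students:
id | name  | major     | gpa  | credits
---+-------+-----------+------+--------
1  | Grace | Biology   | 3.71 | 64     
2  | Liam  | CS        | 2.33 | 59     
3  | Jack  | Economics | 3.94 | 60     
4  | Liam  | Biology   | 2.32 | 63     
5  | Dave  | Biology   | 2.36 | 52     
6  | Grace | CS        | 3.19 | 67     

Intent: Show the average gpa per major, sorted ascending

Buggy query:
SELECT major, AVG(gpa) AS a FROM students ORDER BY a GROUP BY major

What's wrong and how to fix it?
Bug: GROUP BY must precede ORDER BY

Fix: Reorder: SELECT … FROM … GROUP BY … ORDER BY …

Corrected query:
SELECT major, AVG(gpa) AS a FROM students GROUP BY major ORDER BY a

Result:
major     | a       
----------+---------
CS        | 2.76    
Biology   | 2.796667
Economics | 3.94    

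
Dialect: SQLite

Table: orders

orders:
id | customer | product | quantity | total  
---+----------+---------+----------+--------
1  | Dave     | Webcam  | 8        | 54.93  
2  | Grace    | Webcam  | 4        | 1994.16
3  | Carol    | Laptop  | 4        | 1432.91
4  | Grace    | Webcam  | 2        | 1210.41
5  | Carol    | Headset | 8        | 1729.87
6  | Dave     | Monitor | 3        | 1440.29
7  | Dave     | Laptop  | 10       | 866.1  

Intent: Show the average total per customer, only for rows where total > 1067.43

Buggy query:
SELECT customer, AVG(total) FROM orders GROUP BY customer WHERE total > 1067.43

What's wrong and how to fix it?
Bug: WHERE cannot follow GROUP BY

Fix: Place WHERE between FROM and GROUP BY

Corrected query:
SELECT customer, AVG(total) FROM orders WHERE total > 1067.43 GROUP BY customer

Result:
customer | AVG(total)
---------+-----------
Carol    | 1581.39   
Dave     | 1440.29   
Grace    | 1602.285  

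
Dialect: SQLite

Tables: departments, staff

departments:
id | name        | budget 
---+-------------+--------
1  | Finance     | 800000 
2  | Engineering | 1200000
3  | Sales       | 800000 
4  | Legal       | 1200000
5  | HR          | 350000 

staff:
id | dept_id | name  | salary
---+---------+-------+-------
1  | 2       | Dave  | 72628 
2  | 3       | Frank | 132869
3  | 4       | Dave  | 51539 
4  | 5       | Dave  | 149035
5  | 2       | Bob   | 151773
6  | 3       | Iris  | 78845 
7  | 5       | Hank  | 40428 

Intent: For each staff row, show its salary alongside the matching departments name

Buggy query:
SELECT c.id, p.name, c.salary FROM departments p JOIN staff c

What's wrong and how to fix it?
Bug: Missing join condition: each staff row is matched to all departments rows instead of just its own

Fix: Specify the join condition linking the foreign key to the parent id

Corrected query:
SELECT c.id, p.name, c.salary FROM departments p JOIN staff c ON c.dept_id = p.id

Result:
id | name        | salary
---+-------------+-------
1  | Engineering | 72628 
2  | Sales       | 132869
3  | Legal       | 51539 
4  | HR          | 149035
5  | Engineering | 151773
6  | Sales       | 78845 
7  | HR          | 40428 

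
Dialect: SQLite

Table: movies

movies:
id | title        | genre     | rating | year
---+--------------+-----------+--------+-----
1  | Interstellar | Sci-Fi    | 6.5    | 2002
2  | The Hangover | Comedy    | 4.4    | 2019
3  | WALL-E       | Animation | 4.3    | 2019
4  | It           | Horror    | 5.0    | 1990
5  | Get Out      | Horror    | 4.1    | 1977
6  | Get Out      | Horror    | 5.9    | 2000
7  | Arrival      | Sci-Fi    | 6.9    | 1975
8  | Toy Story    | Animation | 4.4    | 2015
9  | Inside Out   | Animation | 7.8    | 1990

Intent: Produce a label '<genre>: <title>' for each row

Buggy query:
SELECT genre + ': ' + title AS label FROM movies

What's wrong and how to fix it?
Bug: '+' is numeric addition; on text columns SQLite converts them to 0 instead of concatenating

Fix: Use the || operator for string concatenation

Corrected query:
SELECT genre || ': ' || title AS label FROM movies

Result:
label                
---------------------
Sci-Fi: Interstellar 
Comedy: The Hangover 
Animation: WALL-E    
Horror: It           
Horror: Get Out      
Horror: Get Out      
Sci-Fi: Arrival      
Animation: Toy Story 
Animation: Inside Out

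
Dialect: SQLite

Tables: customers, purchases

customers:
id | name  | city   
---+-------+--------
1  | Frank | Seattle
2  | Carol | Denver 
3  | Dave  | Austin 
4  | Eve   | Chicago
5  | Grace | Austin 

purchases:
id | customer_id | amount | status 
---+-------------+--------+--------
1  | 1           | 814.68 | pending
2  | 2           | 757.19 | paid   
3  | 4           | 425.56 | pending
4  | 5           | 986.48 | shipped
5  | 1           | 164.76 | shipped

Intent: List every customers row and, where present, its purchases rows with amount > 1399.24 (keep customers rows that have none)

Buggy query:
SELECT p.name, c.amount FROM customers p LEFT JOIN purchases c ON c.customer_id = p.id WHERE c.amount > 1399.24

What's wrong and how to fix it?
Bug: A WHERE condition on the right-hand table after LEFT JOIN drops unmatched parents

Fix: Put 'c.amount > 1399.24' in the JOIN's ON clause instead of WHERE

Corrected query:
SELECT p.name, c.amount FROM customers p LEFT JOIN purchases c ON c.customer_id = p.id AND c.amount > 1399.24

Result:
name  | amount
------+-------
Frank | NULL  
Carol | NULL  
Dave  | NULL  
Eve   | NULL  
Grace | NULL  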